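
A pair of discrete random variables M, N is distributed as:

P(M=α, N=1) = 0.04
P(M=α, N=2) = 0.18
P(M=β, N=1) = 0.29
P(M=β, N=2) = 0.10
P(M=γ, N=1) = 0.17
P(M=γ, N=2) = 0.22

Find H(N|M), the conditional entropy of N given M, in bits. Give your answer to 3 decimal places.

Marginals: p(M) = (0.2200, 0.3900, 0.3900), p(N) = (0.5000, 0.5000).
H(N|M) = Σ p(M) · H(N|M=·).
  M=α: p=0.2200, H(N|M=α) = 0.6840
  M=β: p=0.3900, H(N|M=β) = 0.8213
  M=γ: p=0.3900, H(N|M=γ) = 0.9881
Weighted sum = 0.856 bits.

0.856 bits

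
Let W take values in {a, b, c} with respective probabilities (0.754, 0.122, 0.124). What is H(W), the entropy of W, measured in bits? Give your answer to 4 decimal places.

H(W) = −Σ p·log₂ p.
  −(0.754)·log₂(0.754) = 0.30715
  −(0.122)·log₂(0.122) = 0.37028
  −(0.124)·log₂(0.124) = 0.37344
Sum: 0.30715 + 0.37028 + 0.37344 = 1.0509 bits.

1.0509 bits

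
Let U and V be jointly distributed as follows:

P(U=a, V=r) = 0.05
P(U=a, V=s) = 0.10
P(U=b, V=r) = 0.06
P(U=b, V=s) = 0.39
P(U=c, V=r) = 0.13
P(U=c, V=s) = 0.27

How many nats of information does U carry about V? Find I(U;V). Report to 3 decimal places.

0.027 nats

Marginals: p(U) = (0.1500, 0.4500, 0.4000), p(V) = (0.2400, 0.7600).
I(U;V) = H(U) + H(V) − H(U,V).
H(U) = 1.0104, H(V) = 0.5511, H(U,V) = 1.5348.
I(U;V) = 1.0104 + 0.5511 − 1.5348 = 0.027 nats.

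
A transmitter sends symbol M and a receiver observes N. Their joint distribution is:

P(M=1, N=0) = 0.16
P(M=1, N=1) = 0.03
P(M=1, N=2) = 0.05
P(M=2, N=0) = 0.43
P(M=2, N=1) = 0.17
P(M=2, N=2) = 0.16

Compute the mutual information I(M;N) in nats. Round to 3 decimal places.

Marginals: p(M) = (0.2400, 0.7600), p(N) = (0.5900, 0.2000, 0.2100).
I(M;N) = Σ p(x,y)·ln[p(x,y)/(p(x)p(y))].
  (1,0): 0.16·ln(1.1299) = 0.0195
  (1,1): 0.03·ln(0.6250) = -0.0141
  (1,2): 0.05·ln(0.9921) = -0.0004
  (2,0): 0.43·ln(0.9590) = -0.0180
  (2,1): 0.17·ln(1.1184) = 0.0190
  (2,2): 0.16·ln(1.0025) = 0.0004
Sum = 0.006 nats.

0.006 nats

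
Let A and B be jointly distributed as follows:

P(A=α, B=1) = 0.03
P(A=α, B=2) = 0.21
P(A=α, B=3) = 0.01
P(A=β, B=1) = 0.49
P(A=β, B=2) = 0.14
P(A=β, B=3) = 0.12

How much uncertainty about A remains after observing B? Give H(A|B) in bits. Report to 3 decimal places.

Chain rule: H(A|B) = H(A,B) − H(B).
Marginals: p(A) = (0.2500, 0.7500), p(B) = (0.5200, 0.3500, 0.1300).
H(A,B) = 1.9595 bits; H(B) = 1.4033 bits.
H(A|B) = 1.9595 − 1.4033 = 0.556 bits.

0.556 bits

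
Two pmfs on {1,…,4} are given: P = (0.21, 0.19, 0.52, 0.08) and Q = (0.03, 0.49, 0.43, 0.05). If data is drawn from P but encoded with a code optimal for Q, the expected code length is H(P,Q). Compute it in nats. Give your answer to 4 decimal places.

1.5504 nats

H(P,Q) = −Σ p·ln q.
  −0.21·ln(0.03) = 0.73638
  −0.19·ln(0.49) = 0.13554
  −0.52·ln(0.43) = 0.43886
  −0.08·ln(0.05) = 0.23966
H(P,Q) = 1.5504 nats.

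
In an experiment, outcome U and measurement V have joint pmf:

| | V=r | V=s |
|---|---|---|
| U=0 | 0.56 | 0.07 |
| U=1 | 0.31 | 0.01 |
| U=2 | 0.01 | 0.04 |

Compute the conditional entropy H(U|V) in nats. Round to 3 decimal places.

0.728 nats

Chain rule: H(U|V) = H(U,V) − H(V).
Marginals: p(U) = (0.6300, 0.3200, 0.0500), p(V) = (0.8800, 0.1200).
H(U,V) = 1.0948 nats; H(V) = 0.3669 nats.
H(U|V) = 1.0948 − 0.3669 = 0.728 nats.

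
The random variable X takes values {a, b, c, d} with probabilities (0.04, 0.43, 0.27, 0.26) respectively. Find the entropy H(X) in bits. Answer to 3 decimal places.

H(X) = −Σ p·log₂ p.
  −(0.04)·log₂(0.04) = 0.1858
  −(0.43)·log₂(0.43) = 0.5236
  −(0.27)·log₂(0.27) = 0.5100
  −(0.26)·log₂(0.26) = 0.5053
Sum: 0.1858 + 0.5236 + 0.5100 + 0.5053 = 1.725 bits.

1.725 bits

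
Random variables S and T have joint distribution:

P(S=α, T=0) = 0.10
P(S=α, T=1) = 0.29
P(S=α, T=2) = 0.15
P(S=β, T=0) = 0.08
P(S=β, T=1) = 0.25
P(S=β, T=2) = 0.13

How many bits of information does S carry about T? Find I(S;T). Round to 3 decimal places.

0.000 bits

Marginals: p(S) = (0.5400, 0.4600), p(T) = (0.1800, 0.5400, 0.2800).
I(S;T) = Σ p(x,y)·log₂[p(x,y)/(p(x)p(y))].
  (α,0): 0.10·log₂(1.0288) = 0.0041
  (α,1): 0.29·log₂(0.9945) = -0.0023
  (α,2): 0.15·log₂(0.9921) = -0.0017
  (β,0): 0.08·log₂(0.9662) = -0.0040
  (β,1): 0.25·log₂(1.0064) = 0.0023
  (β,2): 0.13·log₂(1.0093) = 0.0017
Sum = 0.000 bits.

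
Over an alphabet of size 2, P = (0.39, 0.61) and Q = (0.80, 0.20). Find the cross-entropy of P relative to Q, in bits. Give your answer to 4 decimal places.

H(P,Q) = −Σ p·log₂ q.
  −0.39·log₂(0.80) = 0.12555
  −0.61·log₂(0.20) = 1.41638
H(P,Q) = 1.5419 bits.

1.5419 bits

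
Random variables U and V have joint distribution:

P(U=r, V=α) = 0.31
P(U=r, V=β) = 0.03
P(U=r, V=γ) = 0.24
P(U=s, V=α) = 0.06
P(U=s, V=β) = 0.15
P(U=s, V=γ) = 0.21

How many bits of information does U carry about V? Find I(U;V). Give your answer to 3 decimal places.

Marginals: p(U) = (0.5800, 0.4200), p(V) = (0.3700, 0.1800, 0.4500).
I(U;V) = H(U) + H(V) − H(U,V).
H(U) = 0.9815, H(V) = 1.4944, H(U,V) = 2.2966.
I(U;V) = 0.9815 + 1.4944 − 2.2966 = 0.179 bits.

0.179 bits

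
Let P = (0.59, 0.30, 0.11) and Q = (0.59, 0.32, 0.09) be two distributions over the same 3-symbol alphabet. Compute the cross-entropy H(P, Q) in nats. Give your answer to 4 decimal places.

0.9180 nats

H(P,Q) = −Σ p·ln q.
  −0.59·ln(0.59) = 0.31130
  −0.30·ln(0.32) = 0.34183
  −0.11·ln(0.09) = 0.26487
H(P,Q) = 0.9180 nats.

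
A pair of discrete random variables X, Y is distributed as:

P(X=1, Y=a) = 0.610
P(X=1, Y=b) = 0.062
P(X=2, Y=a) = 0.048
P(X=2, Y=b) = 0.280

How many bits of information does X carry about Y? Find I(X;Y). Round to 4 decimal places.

0.4314 bits

Marginals: p(X) = (0.6720, 0.3280), p(Y) = (0.6580, 0.3420).
I(X;Y) = H(X) + H(Y) − H(X,Y).
H(X) = 0.9129, H(Y) = 0.9267, H(X,Y) = 1.4082.
I(X;Y) = 0.9129 + 0.9267 − 1.4082 = 0.4314 bits.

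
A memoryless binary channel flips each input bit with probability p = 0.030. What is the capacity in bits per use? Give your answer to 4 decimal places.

Binary symmetric channel: C = 1 − h₂(ε) where h₂ is the binary entropy function.
h₂(0.030) = −0.030·log₂0.030 − 0.970·log₂0.970 = 0.1944.
C = 1 − 0.1944 = 0.8056 bits per channel use.

0.8056 bits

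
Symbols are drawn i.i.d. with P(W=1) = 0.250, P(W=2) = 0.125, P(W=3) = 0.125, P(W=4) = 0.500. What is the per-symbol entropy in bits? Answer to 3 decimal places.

1.750 bits

H(W) = −Σ p·log₂ p.
  −(0.250)·log₂(0.250) = 0.5000
  −(0.125)·log₂(0.125) = 0.3750
  −(0.125)·log₂(0.125) = 0.3750
  −(0.500)·log₂(0.500) = 0.5000
Sum: 0.5000 + 0.3750 + 0.3750 + 0.5000 = 1.750 bits.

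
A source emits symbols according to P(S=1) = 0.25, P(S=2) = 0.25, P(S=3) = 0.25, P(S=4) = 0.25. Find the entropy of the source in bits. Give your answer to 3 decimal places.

2.000 bits

H(S) = −Σ p·log₂ p.
  −(0.25)·log₂(0.25) = 0.5000
  −(0.25)·log₂(0.25) = 0.5000
  −(0.25)·log₂(0.25) = 0.5000
  −(0.25)·log₂(0.25) = 0.5000
Sum: 0.5000 + 0.5000 + 0.5000 + 0.5000 = 2.000 bits.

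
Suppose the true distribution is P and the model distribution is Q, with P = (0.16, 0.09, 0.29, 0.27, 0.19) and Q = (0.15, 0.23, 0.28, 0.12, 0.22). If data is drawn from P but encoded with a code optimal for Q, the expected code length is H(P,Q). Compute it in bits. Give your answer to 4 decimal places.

H(P,Q) = −Σ p·log₂ q.
  −0.16·log₂(0.15) = 0.43791
  −0.09·log₂(0.23) = 0.19083
  −0.29·log₂(0.28) = 0.53259
  −0.27·log₂(0.12) = 0.82590
  −0.19·log₂(0.22) = 0.41504
H(P,Q) = 2.4023 bits.

2.4023 bits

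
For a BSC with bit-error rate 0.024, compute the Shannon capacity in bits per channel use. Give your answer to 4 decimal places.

0.8367 bits

Binary symmetric channel: C = 1 − h₂(ε) where h₂ is the binary entropy function.
h₂(0.024) = −0.024·log₂0.024 − 0.976·log₂0.976 = 0.1633.
C = 1 − 0.1633 = 0.8367 bits per channel use.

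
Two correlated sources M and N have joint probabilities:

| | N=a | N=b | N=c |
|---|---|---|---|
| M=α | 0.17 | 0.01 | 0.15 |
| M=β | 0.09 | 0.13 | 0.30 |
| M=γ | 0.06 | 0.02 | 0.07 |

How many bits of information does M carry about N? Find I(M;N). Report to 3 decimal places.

Marginals: p(M) = (0.3300, 0.5200, 0.1500), p(N) = (0.3200, 0.1600, 0.5200).
I(M;N) = Σ p(x,y)·log₂[p(x,y)/(p(x)p(y))].
  (α,a): 0.17·log₂(1.6098) = 0.1168
  (α,b): 0.01·log₂(0.1894) = -0.0240
  (α,c): 0.15·log₂(0.8741) = -0.0291
  (β,a): 0.09·log₂(0.5409) = -0.0798
  (β,b): 0.13·log₂(1.5625) = 0.0837
  (β,c): 0.30·log₂(1.1095) = 0.0450
  (γ,a): 0.06·log₂(1.2500) = 0.0193
  (γ,b): 0.02·log₂(0.8333) = -0.0053
  (γ,c): 0.07·log₂(0.8974) = -0.0109
Sum = 0.116 bits.

0.116 bits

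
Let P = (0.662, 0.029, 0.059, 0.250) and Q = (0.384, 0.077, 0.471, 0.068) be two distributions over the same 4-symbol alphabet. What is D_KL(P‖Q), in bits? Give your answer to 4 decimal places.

0.7721 bits

D(P‖Q) = Σ p·log₂(p/q).
  0.662·log₂(0.662/0.384) = 0.52015
  0.029·log₂(0.029/0.077) = -0.04086
  0.059·log₂(0.059/0.471) = -0.17682
  0.250·log₂(0.250/0.068) = 0.46958
D(P‖Q) = 0.7721 bits.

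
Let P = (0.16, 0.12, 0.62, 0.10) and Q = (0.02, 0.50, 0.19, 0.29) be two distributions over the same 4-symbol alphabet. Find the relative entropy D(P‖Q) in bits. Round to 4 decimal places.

D(P‖Q) = Σ p·log₂(p/q).
  0.16·log₂(0.16/0.02) = 0.48000
  0.12·log₂(0.12/0.50) = -0.24707
  0.62·log₂(0.62/0.19) = 1.05789
  0.10·log₂(0.10/0.29) = -0.15361
D(P‖Q) = 1.1372 bits.

1.1372 bits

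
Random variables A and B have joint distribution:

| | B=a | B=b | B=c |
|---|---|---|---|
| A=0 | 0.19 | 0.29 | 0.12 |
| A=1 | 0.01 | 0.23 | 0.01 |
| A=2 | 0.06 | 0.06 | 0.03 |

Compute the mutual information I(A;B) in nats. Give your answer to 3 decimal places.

Marginals: p(A) = (0.6000, 0.2500, 0.1500), p(B) = (0.2600, 0.5800, 0.1600).
I(A;B) = H(A) + H(B) − H(A,B).
H(A) = 0.9376, H(B) = 0.9594, H(A,B) = 1.8019.
I(A;B) = 0.9376 + 0.9594 − 1.8019 = 0.095 nats.

0.095 nats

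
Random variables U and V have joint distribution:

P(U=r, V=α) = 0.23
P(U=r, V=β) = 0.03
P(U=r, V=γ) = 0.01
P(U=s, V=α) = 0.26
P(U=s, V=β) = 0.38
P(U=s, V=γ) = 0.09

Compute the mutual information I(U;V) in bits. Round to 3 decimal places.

Marginals: p(U) = (0.2700, 0.7300), p(V) = (0.4900, 0.4100, 0.1000).
I(U;V) = Σ p(x,y)·log₂[p(x,y)/(p(x)p(y))].
  (r,α): 0.23·log₂(1.7385) = 0.1835
  (r,β): 0.03·log₂(0.2710) = -0.0565
  (r,γ): 0.01·log₂(0.3704) = -0.0143
  (s,α): 0.26·log₂(0.7269) = -0.1197
  (s,β): 0.38·log₂(1.2696) = 0.1309
  (s,γ): 0.09·log₂(1.2329) = 0.0272
Sum = 0.151 bits.

0.151 bits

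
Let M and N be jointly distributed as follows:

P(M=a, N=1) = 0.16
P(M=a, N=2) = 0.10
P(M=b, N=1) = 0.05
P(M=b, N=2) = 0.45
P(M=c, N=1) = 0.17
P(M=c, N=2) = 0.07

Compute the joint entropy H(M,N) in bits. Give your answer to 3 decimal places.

H(M,N) = −Σ p(x,y)·log₂ p(x,y) over all 6 cells.
  cell (a,1): −0.16·log₂0.16 = 0.4230
  cell (a,2): −0.10·log₂0.10 = 0.3322
  cell (b,1): −0.05·log₂0.05 = 0.2161
  cell (b,2): −0.45·log₂0.45 = 0.5184
  cell (c,1): −0.17·log₂0.17 = 0.4346
  cell (c,2): −0.07·log₂0.07 = 0.2686
Sum = 2.193 bits.

2.193 bits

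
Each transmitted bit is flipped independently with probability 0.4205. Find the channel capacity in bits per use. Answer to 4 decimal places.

Binary symmetric channel: C = 1 − h₂(ε) where h₂ is the binary entropy function.
h₂(0.4205) = −0.4205·log₂0.4205 − 0.5795·log₂0.5795 = 0.9817.
C = 1 − 0.9817 = 0.0183 bits per channel use.

0.0183 bits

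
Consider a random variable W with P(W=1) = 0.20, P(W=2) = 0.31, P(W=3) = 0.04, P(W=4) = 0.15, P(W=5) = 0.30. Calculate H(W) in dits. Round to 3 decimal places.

H(W) = −Σ p·log₁₀ p.
  −(0.20)·log₁₀(0.20) = 0.1398
  −(0.31)·log₁₀(0.31) = 0.1577
  −(0.04)·log₁₀(0.04) = 0.0559
  −(0.15)·log₁₀(0.15) = 0.1236
  −(0.30)·log₁₀(0.30) = 0.1569
Sum: 0.1398 + 0.1577 + 0.0559 + 0.1236 + 0.1569 = 0.634 dits.

0.634 dits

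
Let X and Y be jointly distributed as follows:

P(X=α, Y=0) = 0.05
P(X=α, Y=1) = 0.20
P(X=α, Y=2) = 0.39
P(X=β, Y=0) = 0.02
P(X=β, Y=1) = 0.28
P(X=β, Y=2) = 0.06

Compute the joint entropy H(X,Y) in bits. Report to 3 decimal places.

2.081 bits

H(X,Y) = −Σ p(x,y)·log₂ p(x,y) over all 6 cells.
  cell (α,0): −0.05·log₂0.05 = 0.2161
  cell (α,1): −0.20·log₂0.20 = 0.4644
  cell (α,2): −0.39·log₂0.39 = 0.5298
  cell (β,0): −0.02·log₂0.02 = 0.1129
  cell (β,1): −0.28·log₂0.28 = 0.5142
  cell (β,2): −0.06·log₂0.06 = 0.2435
Sum = 2.081 bits.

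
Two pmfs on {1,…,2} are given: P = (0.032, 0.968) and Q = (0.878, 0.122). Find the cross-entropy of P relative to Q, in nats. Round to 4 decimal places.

H(P,Q) = −Σ p·ln q.
  −0.032·ln(0.878) = 0.00416
  −0.968·ln(0.122) = 2.03641
H(P,Q) = 2.0406 nats.

2.0406 nats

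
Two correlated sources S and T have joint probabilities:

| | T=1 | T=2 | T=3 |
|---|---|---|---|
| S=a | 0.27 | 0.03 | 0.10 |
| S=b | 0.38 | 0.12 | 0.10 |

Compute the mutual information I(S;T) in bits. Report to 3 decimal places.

Marginals: p(S) = (0.4000, 0.6000), p(T) = (0.6500, 0.1500, 0.2000).
I(S;T) = Σ p(x,y)·log₂[p(x,y)/(p(x)p(y))].
  (a,1): 0.27·log₂(1.0385) = 0.0147
  (a,2): 0.03·log₂(0.5000) = -0.0300
  (a,3): 0.10·log₂(1.2500) = 0.0322
  (b,1): 0.38·log₂(0.9744) = -0.0142
  (b,2): 0.12·log₂(1.3333) = 0.0498
  (b,3): 0.10·log₂(0.8333) = -0.0263
Sum = 0.026 bits.

0.026 bits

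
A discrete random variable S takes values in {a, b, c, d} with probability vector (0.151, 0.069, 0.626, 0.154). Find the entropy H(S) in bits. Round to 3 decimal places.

H(S) = −Σ p·log₂ p.
  −(0.151)·log₂(0.151) = 0.4118
  −(0.069)·log₂(0.069) = 0.2662
  −(0.626)·log₂(0.626) = 0.4230
  −(0.154)·log₂(0.154) = 0.4156
Sum: 0.4118 + 0.2662 + 0.4230 + 0.4156 = 1.517 bits.

1.517 bits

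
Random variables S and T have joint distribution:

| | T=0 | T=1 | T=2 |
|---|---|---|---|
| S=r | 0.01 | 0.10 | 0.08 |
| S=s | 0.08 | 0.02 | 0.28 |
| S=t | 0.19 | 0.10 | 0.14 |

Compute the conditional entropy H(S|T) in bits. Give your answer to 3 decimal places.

1.298 bits

Chain rule: H(S|T) = H(S,T) − H(T).
Marginals: p(S) = (0.1900, 0.3800, 0.4300), p(T) = (0.2800, 0.2200, 0.5000).
H(S,T) = 2.7933 bits; H(T) = 1.4948 bits.
H(S|T) = 2.7933 − 1.4948 = 1.298 bits.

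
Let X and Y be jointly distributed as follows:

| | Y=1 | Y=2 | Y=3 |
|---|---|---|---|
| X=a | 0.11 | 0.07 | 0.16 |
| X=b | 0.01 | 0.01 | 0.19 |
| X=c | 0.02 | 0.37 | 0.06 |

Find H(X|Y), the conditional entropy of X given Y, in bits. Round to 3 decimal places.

Marginals: p(X) = (0.3400, 0.2100, 0.4500), p(Y) = (0.1400, 0.4500, 0.4100).
H(X|Y) = Σ p(Y) · H(X|Y=·).
  Y=1: p=0.1400, H(X|Y=1) = 0.9464
  Y=2: p=0.4500, H(X|Y=2) = 0.7718
  Y=3: p=0.4100, H(X|Y=3) = 1.4497
Weighted sum = 1.074 bits.

1.074 bits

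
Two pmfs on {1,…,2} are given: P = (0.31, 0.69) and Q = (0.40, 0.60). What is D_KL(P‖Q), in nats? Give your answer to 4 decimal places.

D(P‖Q) = Σ p·ln(p/q).
  0.31·ln(0.31/0.40) = -0.07902
  0.69·ln(0.69/0.60) = 0.09644
D(P‖Q) = 0.0174 nats.

0.0174 nats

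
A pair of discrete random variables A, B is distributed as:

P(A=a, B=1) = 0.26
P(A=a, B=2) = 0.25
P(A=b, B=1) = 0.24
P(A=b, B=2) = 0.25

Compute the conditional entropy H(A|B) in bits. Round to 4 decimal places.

0.9994 bits

Marginals: p(A) = (0.5100, 0.4900), p(B) = (0.5000, 0.5000).
H(A|B) = Σ p(B) · H(A|B=·).
  B=1: p=0.5000, H(A|B=1) = 0.9988
  B=2: p=0.5000, H(A|B=2) = 1.0000
Weighted sum = 0.9994 bits.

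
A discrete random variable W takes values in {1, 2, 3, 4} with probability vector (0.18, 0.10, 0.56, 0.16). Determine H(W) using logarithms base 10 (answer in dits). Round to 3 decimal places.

0.502 dits

H(W) = −Σ p·log₁₀ p.
  −(0.18)·log₁₀(0.18) = 0.1341
  −(0.10)·log₁₀(0.10) = 0.1000
  −(0.56)·log₁₀(0.56) = 0.1410
  −(0.16)·log₁₀(0.16) = 0.1273
Sum: 0.1341 + 0.1000 + 0.1410 + 0.1273 = 0.502 dits.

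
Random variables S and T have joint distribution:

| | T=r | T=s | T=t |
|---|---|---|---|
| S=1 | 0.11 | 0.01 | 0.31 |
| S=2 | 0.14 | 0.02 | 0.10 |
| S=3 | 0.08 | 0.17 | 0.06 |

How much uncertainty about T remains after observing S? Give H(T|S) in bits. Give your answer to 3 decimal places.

Marginals: p(S) = (0.4300, 0.2600, 0.3100), p(T) = (0.3300, 0.2000, 0.4700).
H(T|S) = Σ p(S) · H(T|S=·).
  S=1: p=0.4300, H(T|S=1) = 0.9697
  S=2: p=0.2600, H(T|S=2) = 1.2957
  S=3: p=0.3100, H(T|S=3) = 1.4382
Weighted sum = 1.200 bits.

1.200 bits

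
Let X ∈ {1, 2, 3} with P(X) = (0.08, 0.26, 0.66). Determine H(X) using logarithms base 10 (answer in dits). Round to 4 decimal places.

0.3590 dits

H(X) = −Σ p·log₁₀ p.
  −(0.08)·log₁₀(0.08) = 0.08775
  −(0.26)·log₁₀(0.26) = 0.15211
  −(0.66)·log₁₀(0.66) = 0.11910
Sum: 0.08775 + 0.15211 + 0.11910 = 0.3590 dits.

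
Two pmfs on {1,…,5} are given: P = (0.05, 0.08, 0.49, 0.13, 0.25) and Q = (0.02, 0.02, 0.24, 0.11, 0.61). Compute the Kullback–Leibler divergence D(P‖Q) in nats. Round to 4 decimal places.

0.3052 nats

D(P‖Q) = Σ p·ln(p/q).
  0.05·ln(0.05/0.02) = 0.04581
  0.08·ln(0.08/0.02) = 0.11090
  0.49·ln(0.49/0.24) = 0.34975
  0.13·ln(0.13/0.11) = 0.02172
  0.25·ln(0.25/0.61) = -0.22300
D(P‖Q) = 0.3052 nats.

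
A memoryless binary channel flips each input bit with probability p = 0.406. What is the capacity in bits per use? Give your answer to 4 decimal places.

0.0256 bits

Binary symmetric channel: C = 1 − h₂(ε) where h₂ is the binary entropy function.
h₂(0.406) = −0.406·log₂0.406 − 0.594·log₂0.594 = 0.9744.
C = 1 − 0.9744 = 0.0256 bits per channel use.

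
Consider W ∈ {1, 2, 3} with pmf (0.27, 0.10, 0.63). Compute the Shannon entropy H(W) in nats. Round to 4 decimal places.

H(W) = −Σ p·ln p.
  −(0.27)·ln(0.27) = 0.35352
  −(0.10)·ln(0.10) = 0.23026
  −(0.63)·ln(0.63) = 0.29108
Sum: 0.35352 + 0.23026 + 0.29108 = 0.8749 nats.

0.8749 nats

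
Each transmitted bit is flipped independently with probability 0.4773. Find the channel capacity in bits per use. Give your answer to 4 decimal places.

Binary symmetric channel: C = 1 − h₂(ε) where h₂ is the binary entropy function.
h₂(0.4773) = −0.4773·log₂0.4773 − 0.5227·log₂0.5227 = 0.9985.
C = 1 − 0.9985 = 0.0015 bits per channel use.

0.0015 bits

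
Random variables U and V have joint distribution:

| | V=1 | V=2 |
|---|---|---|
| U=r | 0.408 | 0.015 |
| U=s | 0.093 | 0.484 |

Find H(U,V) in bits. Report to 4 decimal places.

1.4440 bits

H(U,V) = −Σ p(x,y)·log₂ p(x,y) over all 4 cells.
  cell (r,1): −0.408·log₂0.408 = 0.52769
  cell (r,2): −0.015·log₂0.015 = 0.09088
  cell (s,1): −0.093·log₂0.093 = 0.31868
  cell (s,2): −0.484·log₂0.484 = 0.50671
Sum = 1.4440 bits.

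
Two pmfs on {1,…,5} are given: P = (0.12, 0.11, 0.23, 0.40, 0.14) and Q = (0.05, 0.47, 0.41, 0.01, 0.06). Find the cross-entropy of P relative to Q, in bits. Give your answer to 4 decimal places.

H(P,Q) = −Σ p·log₂ q.
  −0.12·log₂(0.05) = 0.51863
  −0.11·log₂(0.47) = 0.11982
  −0.23·log₂(0.41) = 0.29585
  −0.40·log₂(0.01) = 2.65754
  −0.14·log₂(0.06) = 0.56825
H(P,Q) = 4.1601 bits.

4.1601 bits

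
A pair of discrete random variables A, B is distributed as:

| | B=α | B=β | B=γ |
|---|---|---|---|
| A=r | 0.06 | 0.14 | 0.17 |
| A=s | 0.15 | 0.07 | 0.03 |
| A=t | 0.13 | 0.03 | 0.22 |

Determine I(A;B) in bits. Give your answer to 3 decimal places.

0.189 bits

Marginals: p(A) = (0.3700, 0.2500, 0.3800), p(B) = (0.3400, 0.2400, 0.4200).
I(A;B) = Σ p(x,y)·log₂[p(x,y)/(p(x)p(y))].
  (r,α): 0.06·log₂(0.4769) = -0.0641
  (r,β): 0.14·log₂(1.5766) = 0.0920
  (r,γ): 0.17·log₂(1.0940) = 0.0220
  (s,α): 0.15·log₂(1.7647) = 0.1229
  (s,β): 0.07·log₂(1.1667) = 0.0156
  (s,γ): 0.03·log₂(0.2857) = -0.0542
  (t,α): 0.13·log₂(1.0062) = 0.0012
  (t,β): 0.03·log₂(0.3289) = -0.0481
  (t,γ): 0.22·log₂(1.3784) = 0.1019
Sum = 0.189 bits.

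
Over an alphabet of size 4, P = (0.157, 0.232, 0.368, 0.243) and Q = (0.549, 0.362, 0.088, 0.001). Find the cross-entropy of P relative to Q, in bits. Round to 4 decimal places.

4.1879 bits

H(P,Q) = −Σ p·log₂ q.
  −0.157·log₂(0.549) = 0.13582
  −0.232·log₂(0.362) = 0.34010
  −0.368·log₂(0.088) = 1.29034
  −0.243·log₂(0.001) = 2.42169
H(P,Q) = 4.1879 bits.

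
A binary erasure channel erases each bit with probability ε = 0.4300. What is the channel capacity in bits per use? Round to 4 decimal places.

Binary erasure channel: capacity C = 1 − ε.
C = 1 − 0.4300 = 0.5700 bits per channel use.

0.5700 bits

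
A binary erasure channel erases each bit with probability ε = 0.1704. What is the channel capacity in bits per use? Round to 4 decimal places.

Binary erasure channel: capacity C = 1 − ε.
C = 1 − 0.1704 = 0.8296 bits per channel use.

0.8296 bits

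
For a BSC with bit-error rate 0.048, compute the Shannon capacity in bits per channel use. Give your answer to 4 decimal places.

Binary symmetric channel: C = 1 − h₂(ε) where h₂ is the binary entropy function.
h₂(0.048) = −0.048·log₂0.048 − 0.952·log₂0.952 = 0.2778.
C = 1 − 0.2778 = 0.7222 bits per channel use.

0.7222 bits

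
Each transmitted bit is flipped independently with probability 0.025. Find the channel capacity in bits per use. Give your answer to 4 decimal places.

Binary symmetric channel: C = 1 − h₂(ε) where h₂ is the binary entropy function.
h₂(0.025) = −0.025·log₂0.025 − 0.975·log₂0.975 = 0.1687.
C = 1 − 0.1687 = 0.8313 bits per channel use.

0.8313 bits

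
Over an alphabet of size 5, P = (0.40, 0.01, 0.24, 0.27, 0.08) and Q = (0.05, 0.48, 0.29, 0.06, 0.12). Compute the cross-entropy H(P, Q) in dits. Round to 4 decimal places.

1.0562 dits

H(P,Q) = −Σ p·log₁₀ q.
  −0.40·log₁₀(0.05) = 0.52041
  −0.01·log₁₀(0.48) = 0.00319
  −0.24·log₁₀(0.29) = 0.12902
  −0.27·log₁₀(0.06) = 0.32990
  −0.08·log₁₀(0.12) = 0.07367
H(P,Q) = 1.0562 dits.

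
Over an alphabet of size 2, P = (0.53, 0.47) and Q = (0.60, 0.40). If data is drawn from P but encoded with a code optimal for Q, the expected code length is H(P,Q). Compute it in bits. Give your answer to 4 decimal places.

1.0119 bits

H(P,Q) = −Σ p·log₂ q.
  −0.53·log₂(0.60) = 0.39059
  −0.47·log₂(0.40) = 0.62131
H(P,Q) = 1.0119 bits.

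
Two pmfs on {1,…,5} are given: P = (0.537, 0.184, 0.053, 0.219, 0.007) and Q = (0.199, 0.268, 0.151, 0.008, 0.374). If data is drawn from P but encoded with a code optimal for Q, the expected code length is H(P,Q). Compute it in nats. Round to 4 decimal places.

2.2737 nats

H(P,Q) = −Σ p·ln q.
  −0.537·ln(0.199) = 0.86696
  −0.184·ln(0.268) = 0.24229
  −0.053·ln(0.151) = 0.10020
  −0.219·ln(0.008) = 1.05740
  −0.007·ln(0.374) = 0.00688
H(P,Q) = 2.2737 nats.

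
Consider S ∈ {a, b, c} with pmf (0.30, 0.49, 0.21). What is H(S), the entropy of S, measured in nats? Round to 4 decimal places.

H(S) = −Σ p·ln p.
  −(0.30)·ln(0.30) = 0.36119
  −(0.49)·ln(0.49) = 0.34954
  −(0.21)·ln(0.21) = 0.32774
Sum: 0.36119 + 0.34954 + 0.32774 = 1.0385 nats.

1.0385 nats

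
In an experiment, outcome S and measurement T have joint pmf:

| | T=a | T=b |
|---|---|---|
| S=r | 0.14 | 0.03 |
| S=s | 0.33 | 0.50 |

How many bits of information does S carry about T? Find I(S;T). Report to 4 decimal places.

0.0784 bits

Marginals: p(S) = (0.1700, 0.8300), p(T) = (0.4700, 0.5300).
I(S;T) = H(S) + H(T) − H(S,T).
H(S) = 0.6577, H(T) = 0.9974, H(S,T) = 1.5767.
I(S;T) = 0.6577 + 0.9974 − 1.5767 = 0.0784 bits.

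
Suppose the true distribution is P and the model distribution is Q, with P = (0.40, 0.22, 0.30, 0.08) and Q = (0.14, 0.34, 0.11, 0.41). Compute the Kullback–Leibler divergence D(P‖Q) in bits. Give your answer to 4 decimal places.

D(P‖Q) = Σ p·log₂(p/q).
  0.40·log₂(0.40/0.14) = 0.60583
  0.22·log₂(0.22/0.34) = -0.13817
  0.30·log₂(0.30/0.11) = 0.43424
  0.08·log₂(0.08/0.41) = -0.18860
D(P‖Q) = 0.7133 bits.

0.7133 bits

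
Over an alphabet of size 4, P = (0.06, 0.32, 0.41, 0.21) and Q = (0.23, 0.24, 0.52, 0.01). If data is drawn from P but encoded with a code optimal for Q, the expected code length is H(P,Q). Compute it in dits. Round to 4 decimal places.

0.7731 dits

H(P,Q) = −Σ p·log₁₀ q.
  −0.06·log₁₀(0.23) = 0.03830
  −0.32·log₁₀(0.24) = 0.19833
  −0.41·log₁₀(0.52) = 0.11644
  −0.21·log₁₀(0.01) = 0.42000
H(P,Q) = 0.7731 dits.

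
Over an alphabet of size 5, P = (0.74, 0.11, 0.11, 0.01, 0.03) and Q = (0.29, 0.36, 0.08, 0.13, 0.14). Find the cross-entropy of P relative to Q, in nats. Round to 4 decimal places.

H(P,Q) = −Σ p·ln q.
  −0.74·ln(0.29) = 0.91603
  −0.11·ln(0.36) = 0.11238
  −0.11·ln(0.08) = 0.27783
  −0.01·ln(0.13) = 0.02040
  −0.03·ln(0.14) = 0.05898
H(P,Q) = 1.3856 nats.

1.3856 nats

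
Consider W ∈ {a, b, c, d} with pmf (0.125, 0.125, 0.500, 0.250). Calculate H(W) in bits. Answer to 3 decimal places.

1.750 bits

H(W) = −Σ p·log₂ p.
  −(0.125)·log₂(0.125) = 0.3750
  −(0.125)·log₂(0.125) = 0.3750
  −(0.500)·log₂(0.500) = 0.5000
  −(0.250)·log₂(0.250) = 0.5000
Sum: 0.3750 + 0.3750 + 0.5000 + 0.5000 = 1.750 bits.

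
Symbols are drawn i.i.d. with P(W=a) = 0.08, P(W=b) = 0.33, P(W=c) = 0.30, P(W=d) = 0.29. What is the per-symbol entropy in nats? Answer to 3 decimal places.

1.288 nats

H(W) = −Σ p·ln p.
  −(0.08)·ln(0.08) = 0.2021
  −(0.33)·ln(0.33) = 0.3659
  −(0.30)·ln(0.30) = 0.3612
  −(0.29)·ln(0.29) = 0.3590
Sum: 0.2021 + 0.3659 + 0.3612 + 0.3590 = 1.288 nats.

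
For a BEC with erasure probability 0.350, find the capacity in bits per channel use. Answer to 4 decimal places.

0.6500 bits

Binary erasure channel: capacity C = 1 − ε.
C = 1 − 0.350 = 0.6500 bits per channel use.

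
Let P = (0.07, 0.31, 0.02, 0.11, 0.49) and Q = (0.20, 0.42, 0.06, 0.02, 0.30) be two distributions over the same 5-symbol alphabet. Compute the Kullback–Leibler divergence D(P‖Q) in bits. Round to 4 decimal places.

D(P‖Q) = Σ p·log₂(p/q).
  0.07·log₂(0.07/0.20) = -0.10602
  0.31·log₂(0.31/0.42) = -0.13582
  0.02·log₂(0.02/0.06) = -0.03170
  0.11·log₂(0.11/0.02) = 0.27054
  0.49·log₂(0.49/0.30) = 0.34683
D(P‖Q) = 0.3438 bits.

0.3438 bits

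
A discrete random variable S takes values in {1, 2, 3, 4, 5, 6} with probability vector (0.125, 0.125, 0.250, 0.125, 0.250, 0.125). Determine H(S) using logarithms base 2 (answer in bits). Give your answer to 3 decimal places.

H(S) = −Σ p·log₂ p.
  −(0.125)·log₂(0.125) = 0.3750
  −(0.125)·log₂(0.125) = 0.3750
  −(0.250)·log₂(0.250) = 0.5000
  −(0.125)·log₂(0.125) = 0.3750
  −(0.250)·log₂(0.250) = 0.5000
  −(0.125)·log₂(0.125) = 0.3750
Sum: 0.3750 + 0.3750 + 0.5000 + 0.3750 + 0.5000 + 0.3750 = 2.500 bits.

2.500 bits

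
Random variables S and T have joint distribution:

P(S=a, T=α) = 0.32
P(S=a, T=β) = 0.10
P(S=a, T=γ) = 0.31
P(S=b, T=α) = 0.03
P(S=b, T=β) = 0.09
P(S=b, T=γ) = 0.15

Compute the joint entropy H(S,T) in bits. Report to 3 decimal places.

2.257 bits

H(S,T) = −Σ p(x,y)·log₂ p(x,y) over all 6 cells.
  cell (a,α): −0.32·log₂0.32 = 0.5260
  cell (a,β): −0.10·log₂0.10 = 0.3322
  cell (a,γ): −0.31·log₂0.31 = 0.5238
  cell (b,α): −0.03·log₂0.03 = 0.1518
  cell (b,β): −0.09·log₂0.09 = 0.3127
  cell (b,γ): −0.15·log₂0.15 = 0.4105
Sum = 2.257 bits.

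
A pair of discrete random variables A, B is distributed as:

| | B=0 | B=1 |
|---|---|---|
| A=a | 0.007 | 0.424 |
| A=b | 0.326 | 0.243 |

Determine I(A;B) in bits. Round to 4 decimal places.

Marginals: p(A) = (0.4310, 0.5690), p(B) = (0.3330, 0.6670).
I(A;B) = Σ p(x,y)·log₂[p(x,y)/(p(x)p(y))].
  (a,0): 0.007·log₂(0.0488) = -0.03050
  (a,1): 0.424·log₂(1.4749) = 0.23770
  (b,0): 0.326·log₂(1.7205) = 0.25521
  (b,1): 0.243·log₂(0.6403) = -0.15631
Sum = 0.3061 bits.

0.3061 bits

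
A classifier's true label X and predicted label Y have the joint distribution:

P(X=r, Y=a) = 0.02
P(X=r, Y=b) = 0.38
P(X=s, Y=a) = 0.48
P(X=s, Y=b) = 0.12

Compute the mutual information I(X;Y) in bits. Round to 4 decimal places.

Marginals: p(X) = (0.4000, 0.6000), p(Y) = (0.5000, 0.5000).
I(X;Y) = Σ p(x,y)·log₂[p(x,y)/(p(x)p(y))].
  (r,a): 0.02·log₂(0.1000) = -0.06644
  (r,b): 0.38·log₂(1.9000) = 0.35188
  (s,a): 0.48·log₂(1.6000) = 0.32547
  (s,b): 0.12·log₂(0.4000) = -0.15863
Sum = 0.4523 bits.

0.4523 bits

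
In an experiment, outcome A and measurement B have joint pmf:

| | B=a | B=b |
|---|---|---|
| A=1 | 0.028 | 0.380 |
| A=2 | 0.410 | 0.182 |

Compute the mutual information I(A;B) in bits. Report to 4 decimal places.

0.3147 bits

Marginals: p(A) = (0.4080, 0.5920), p(B) = (0.4380, 0.5620).
I(A;B) = H(A) + H(B) − H(A,B).
H(A) = 0.9754, H(B) = 0.9889, H(A,B) = 1.6496.
I(A;B) = 0.9754 + 0.9889 − 1.6496 = 0.3147 bits.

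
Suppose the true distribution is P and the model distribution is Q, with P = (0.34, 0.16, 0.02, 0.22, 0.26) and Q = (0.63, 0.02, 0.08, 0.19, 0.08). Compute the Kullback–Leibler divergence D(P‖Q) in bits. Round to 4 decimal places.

0.6261 bits

D(P‖Q) = Σ p·log₂(p/q).
  0.34·log₂(0.34/0.63) = -0.30254
  0.16·log₂(0.16/0.02) = 0.48000
  0.02·log₂(0.02/0.08) = -0.04000
  0.22·log₂(0.22/0.19) = 0.04653
  0.26·log₂(0.26/0.08) = 0.44211
D(P‖Q) = 0.6261 bits.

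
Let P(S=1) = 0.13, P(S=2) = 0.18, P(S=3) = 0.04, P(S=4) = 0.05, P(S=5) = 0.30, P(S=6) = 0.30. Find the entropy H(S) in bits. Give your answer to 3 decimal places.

H(S) = −Σ p·log₂ p.
  −(0.13)·log₂(0.13) = 0.3826
  −(0.18)·log₂(0.18) = 0.4453
  −(0.04)·log₂(0.04) = 0.1858
  −(0.05)·log₂(0.05) = 0.2161
  −(0.30)·log₂(0.30) = 0.5211
  −(0.30)·log₂(0.30) = 0.5211
Sum: 0.3826 + 0.4453 + 0.1858 + 0.2161 + 0.5211 + 0.5211 = 2.272 bits.

2.272 bits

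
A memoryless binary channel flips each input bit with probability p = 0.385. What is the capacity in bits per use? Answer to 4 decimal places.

Binary symmetric channel: C = 1 − h₂(ε) where h₂ is the binary entropy function.
h₂(0.385) = −0.385·log₂0.385 − 0.615·log₂0.615 = 0.9615.
C = 1 − 0.9615 = 0.0385 bits per channel use.

0.0385 bits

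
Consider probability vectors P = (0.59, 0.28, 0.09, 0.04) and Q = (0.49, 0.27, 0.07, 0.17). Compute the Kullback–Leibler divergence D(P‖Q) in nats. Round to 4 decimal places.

0.0845 nats

D(P‖Q) = Σ p·ln(p/q).
  0.59·ln(0.59/0.49) = 0.10957
  0.28·ln(0.28/0.27) = 0.01018
  0.09·ln(0.09/0.07) = 0.02262
  0.04·ln(0.04/0.17) = -0.05788
D(P‖Q) = 0.0845 nats.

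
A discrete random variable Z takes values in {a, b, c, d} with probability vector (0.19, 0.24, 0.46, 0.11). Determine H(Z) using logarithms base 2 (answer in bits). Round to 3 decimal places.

1.815 bits

H(Z) = −Σ p·log₂ p.
  −(0.19)·log₂(0.19) = 0.4552
  −(0.24)·log₂(0.24) = 0.4941
  −(0.46)·log₂(0.46) = 0.5153
  −(0.11)·log₂(0.11) = 0.3503
Sum: 0.4552 + 0.4941 + 0.5153 + 0.3503 = 1.815 bits.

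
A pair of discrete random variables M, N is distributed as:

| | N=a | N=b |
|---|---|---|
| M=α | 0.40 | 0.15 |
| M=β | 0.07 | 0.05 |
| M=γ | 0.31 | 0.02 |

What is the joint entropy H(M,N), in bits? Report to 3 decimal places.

2.061 bits

H(M,N) = −Σ p(x,y)·log₂ p(x,y) over all 6 cells.
  cell (α,a): −0.40·log₂0.40 = 0.5288
  cell (α,b): −0.15·log₂0.15 = 0.4105
  cell (β,a): −0.07·log₂0.07 = 0.2686
  cell (β,b): −0.05·log₂0.05 = 0.2161
  cell (γ,a): −0.31·log₂0.31 = 0.5238
  cell (γ,b): −0.02·log₂0.02 = 0.1129
Sum = 2.061 bits.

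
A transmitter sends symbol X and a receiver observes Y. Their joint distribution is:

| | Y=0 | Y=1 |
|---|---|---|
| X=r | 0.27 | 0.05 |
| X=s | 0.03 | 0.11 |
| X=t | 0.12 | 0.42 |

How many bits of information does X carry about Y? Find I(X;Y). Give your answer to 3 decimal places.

Marginals: p(X) = (0.3200, 0.1400, 0.5400), p(Y) = (0.4200, 0.5800).
I(X;Y) = Σ p(x,y)·log₂[p(x,y)/(p(x)p(y))].
  (r,0): 0.27·log₂(2.0089) = 0.2717
  (r,1): 0.05·log₂(0.2694) = -0.0946
  (s,0): 0.03·log₂(0.5102) = -0.0291
  (s,1): 0.11·log₂(1.3547) = 0.0482
  (t,0): 0.12·log₂(0.5291) = -0.1102
  (t,1): 0.42·log₂(1.3410) = 0.1778
Sum = 0.264 bits.

0.264 bits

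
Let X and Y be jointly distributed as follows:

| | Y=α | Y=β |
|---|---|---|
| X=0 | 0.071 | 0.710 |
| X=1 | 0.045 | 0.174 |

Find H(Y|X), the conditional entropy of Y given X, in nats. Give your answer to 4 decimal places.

0.3492 nats

Chain rule: H(Y|X) = H(X,Y) − H(X).
Marginals: p(X) = (0.7810, 0.2190), p(Y) = (0.1160, 0.8840).
H(X,Y) = 0.8748 nats; H(X) = 0.5256 nats.
H(Y|X) = 0.8748 − 0.5256 = 0.3492 nats.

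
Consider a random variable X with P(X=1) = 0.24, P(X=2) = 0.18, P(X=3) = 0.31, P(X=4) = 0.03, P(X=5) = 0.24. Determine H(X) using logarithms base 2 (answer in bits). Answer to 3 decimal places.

H(X) = −Σ p·log₂ p.
  −(0.24)·log₂(0.24) = 0.4941
  −(0.18)·log₂(0.18) = 0.4453
  −(0.31)·log₂(0.31) = 0.5238
  −(0.03)·log₂(0.03) = 0.1518
  −(0.24)·log₂(0.24) = 0.4941
Sum: 0.4941 + 0.4453 + 0.5238 + 0.1518 + 0.4941 = 2.109 bits.

2.109 bits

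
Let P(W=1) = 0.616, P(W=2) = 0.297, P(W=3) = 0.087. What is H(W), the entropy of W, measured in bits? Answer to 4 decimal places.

H(W) = −Σ p·log₂ p.
  −(0.616)·log₂(0.616) = 0.43058
  −(0.297)·log₂(0.297) = 0.52019
  −(0.087)·log₂(0.087) = 0.30649
Sum: 0.43058 + 0.52019 + 0.30649 = 1.2573 bits.

1.2573 bits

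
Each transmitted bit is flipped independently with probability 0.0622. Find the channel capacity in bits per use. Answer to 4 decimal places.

0.6639 bits

Binary symmetric channel: C = 1 − h₂(ε) where h₂ is the binary entropy function.
h₂(0.0622) = −0.0622·log₂0.0622 − 0.9378·log₂0.9378 = 0.3361.
C = 1 − 0.3361 = 0.6639 bits per channel use.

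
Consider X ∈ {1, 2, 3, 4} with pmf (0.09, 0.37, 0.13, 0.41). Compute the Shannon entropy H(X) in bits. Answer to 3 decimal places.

H(X) = −Σ p·log₂ p.
  −(0.09)·log₂(0.09) = 0.3127
  −(0.37)·log₂(0.37) = 0.5307
  −(0.13)·log₂(0.13) = 0.3826
  −(0.41)·log₂(0.41) = 0.5274
Sum: 0.3127 + 0.5307 + 0.3826 + 0.5274 = 1.753 bits.

1.753 bits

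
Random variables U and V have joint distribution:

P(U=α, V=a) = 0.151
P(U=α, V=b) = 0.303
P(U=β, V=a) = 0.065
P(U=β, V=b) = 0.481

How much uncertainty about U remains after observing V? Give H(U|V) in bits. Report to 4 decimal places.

Marginals: p(U) = (0.4540, 0.5460), p(V) = (0.2160, 0.7840).
H(U|V) = Σ p(V) · H(U|V=·).
  V=a: p=0.2160, H(U|V=a) = 0.8824
  V=b: p=0.7840, H(U|V=b) = 0.9625
Weighted sum = 0.9452 bits.

0.9452 bits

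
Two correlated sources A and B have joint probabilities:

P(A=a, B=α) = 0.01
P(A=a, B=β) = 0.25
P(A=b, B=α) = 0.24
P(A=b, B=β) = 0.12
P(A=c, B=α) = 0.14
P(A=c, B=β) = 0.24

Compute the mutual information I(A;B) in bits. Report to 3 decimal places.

Marginals: p(A) = (0.2600, 0.3600, 0.3800), p(B) = (0.3900, 0.6100).
I(A;B) = H(A) + H(B) − H(A,B).
H(A) = 1.5664, H(B) = 0.9648, H(A,B) = 2.3189.
I(A;B) = 1.5664 + 0.9648 − 2.3189 = 0.212 bits.

0.212 bits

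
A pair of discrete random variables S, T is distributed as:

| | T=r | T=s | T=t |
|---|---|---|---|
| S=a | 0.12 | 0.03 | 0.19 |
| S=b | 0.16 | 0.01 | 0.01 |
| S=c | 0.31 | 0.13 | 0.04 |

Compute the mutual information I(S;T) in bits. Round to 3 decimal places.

Marginals: p(S) = (0.3400, 0.1800, 0.4800), p(T) = (0.5900, 0.1700, 0.2400).
I(S;T) = H(S) + H(T) − H(S,T).
H(S) = 1.4828, H(T) = 1.3778, H(S,T) = 2.6221.
I(S;T) = 1.4828 + 1.3778 − 2.6221 = 0.238 bits.

0.238 bits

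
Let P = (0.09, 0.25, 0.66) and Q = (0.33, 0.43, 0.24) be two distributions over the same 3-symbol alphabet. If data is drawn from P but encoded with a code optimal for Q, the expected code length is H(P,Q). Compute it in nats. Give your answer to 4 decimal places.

1.2527 nats

H(P,Q) = −Σ p·ln q.
  −0.09·ln(0.33) = 0.09978
  −0.25·ln(0.43) = 0.21099
  −0.66·ln(0.24) = 0.94190
H(P,Q) = 1.2527 nats.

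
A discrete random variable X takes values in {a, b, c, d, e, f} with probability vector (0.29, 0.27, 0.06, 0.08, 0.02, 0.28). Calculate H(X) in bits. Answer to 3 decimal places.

2.190 bits

H(X) = −Σ p·log₂ p.
  −(0.29)·log₂(0.29) = 0.5179
  −(0.27)·log₂(0.27) = 0.5100
  −(0.06)·log₂(0.06) = 0.2435
  −(0.08)·log₂(0.08) = 0.2915
  −(0.02)·log₂(0.02) = 0.1129
  −(0.28)·log₂(0.28) = 0.5142
Sum: 0.5179 + 0.5100 + 0.2435 + 0.2915 + 0.1129 + 0.5142 = 2.190 bits.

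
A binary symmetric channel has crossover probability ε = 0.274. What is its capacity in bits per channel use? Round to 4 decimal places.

0.1529 bits

Binary symmetric channel: C = 1 − h₂(ε) where h₂ is the binary entropy function.
h₂(0.274) = −0.274·log₂0.274 − 0.726·log₂0.726 = 0.8471.
C = 1 − 0.8471 = 0.1529 bits per channel use.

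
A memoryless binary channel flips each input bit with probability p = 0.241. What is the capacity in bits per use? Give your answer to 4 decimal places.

Binary symmetric channel: C = 1 − h₂(ε) where h₂ is the binary entropy function.
h₂(0.241) = −0.241·log₂0.241 − 0.759·log₂0.759 = 0.7967.
C = 1 − 0.7967 = 0.2033 bits per channel use.

0.2033 bits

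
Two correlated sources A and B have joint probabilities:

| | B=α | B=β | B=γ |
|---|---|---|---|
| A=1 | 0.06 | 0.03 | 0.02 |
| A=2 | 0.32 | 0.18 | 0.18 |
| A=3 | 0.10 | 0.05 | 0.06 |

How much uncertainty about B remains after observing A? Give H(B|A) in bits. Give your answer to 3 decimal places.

Chain rule: H(B|A) = H(A,B) − H(A).
Marginals: p(A) = (0.1100, 0.6800, 0.2100), p(B) = (0.4800, 0.2600, 0.2600).
H(A,B) = 2.7166 bits; H(A) = 1.2015 bits.
H(B|A) = 2.7166 − 1.2015 = 1.515 bits.

1.515 bits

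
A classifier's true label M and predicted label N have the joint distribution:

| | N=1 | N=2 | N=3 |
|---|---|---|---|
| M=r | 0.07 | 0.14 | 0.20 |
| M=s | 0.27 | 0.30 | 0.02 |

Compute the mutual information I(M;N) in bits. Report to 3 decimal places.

0.233 bits

Marginals: p(M) = (0.4100, 0.5900), p(N) = (0.3400, 0.4400, 0.2200).
I(M;N) = Σ p(x,y)·log₂[p(x,y)/(p(x)p(y))].
  (r,1): 0.07·log₂(0.5022) = -0.0696
  (r,2): 0.14·log₂(0.7761) = -0.0512
  (r,3): 0.20·log₂(2.2173) = 0.2298
  (s,1): 0.27·log₂(1.3460) = 0.1157
  (s,2): 0.30·log₂(1.1556) = 0.0626
  (s,3): 0.02·log₂(0.1541) = -0.0540
Sum = 0.233 bits.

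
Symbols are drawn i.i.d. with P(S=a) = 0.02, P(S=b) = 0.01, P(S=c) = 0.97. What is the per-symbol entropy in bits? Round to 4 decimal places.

H(S) = −Σ p·log₂ p.
  −(0.02)·log₂(0.02) = 0.11288
  −(0.01)·log₂(0.01) = 0.06644
  −(0.97)·log₂(0.97) = 0.04263
Sum: 0.11288 + 0.06644 + 0.04263 = 0.2219 bits.

0.2219 bits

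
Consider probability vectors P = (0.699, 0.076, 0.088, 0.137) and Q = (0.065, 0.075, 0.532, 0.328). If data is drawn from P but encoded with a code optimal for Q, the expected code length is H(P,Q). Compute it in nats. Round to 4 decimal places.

2.3157 nats

H(P,Q) = −Σ p·ln q.
  −0.699·ln(0.065) = 1.91062
  −0.076·ln(0.075) = 0.19686
  −0.088·ln(0.532) = 0.05554
  −0.137·ln(0.328) = 0.15272
H(P,Q) = 2.3157 nats.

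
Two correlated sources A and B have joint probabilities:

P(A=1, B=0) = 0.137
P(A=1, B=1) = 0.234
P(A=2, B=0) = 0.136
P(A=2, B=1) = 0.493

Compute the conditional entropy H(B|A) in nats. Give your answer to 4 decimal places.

Chain rule: H(B|A) = H(A,B) − H(A).
Marginals: p(A) = (0.3710, 0.6290), p(B) = (0.2730, 0.7270).
H(A,B) = 1.2322 nats; H(A) = 0.6595 nats.
H(B|A) = 1.2322 − 0.6595 = 0.5727 nats.

0.5727 nats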